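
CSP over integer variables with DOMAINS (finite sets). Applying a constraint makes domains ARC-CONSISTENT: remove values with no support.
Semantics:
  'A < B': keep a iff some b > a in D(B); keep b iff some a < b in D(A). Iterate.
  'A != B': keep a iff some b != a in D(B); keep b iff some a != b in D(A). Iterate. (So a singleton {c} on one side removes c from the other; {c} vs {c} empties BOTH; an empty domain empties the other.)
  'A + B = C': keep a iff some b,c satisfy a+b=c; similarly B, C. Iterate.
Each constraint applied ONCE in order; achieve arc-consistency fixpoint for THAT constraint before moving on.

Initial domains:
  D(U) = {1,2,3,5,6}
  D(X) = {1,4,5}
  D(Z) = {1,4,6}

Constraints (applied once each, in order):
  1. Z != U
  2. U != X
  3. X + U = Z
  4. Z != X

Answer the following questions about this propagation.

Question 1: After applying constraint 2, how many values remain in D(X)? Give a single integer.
Constraint 1 (Z != U) on D(Z)={1,4,6} D(U)={1,2,3,5,6}: no change
Constraint 2 (U != X) on D(U)={1,2,3,5,6} D(X)={1,4,5}: no change
So after constraint 2: D(X)={1,4,5}, size = 3

Answer: 3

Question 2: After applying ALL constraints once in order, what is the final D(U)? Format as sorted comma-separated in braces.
Constraint 1 (Z != U) on D(Z)={1,4,6} D(U)={1,2,3,5,6}: no change
Constraint 2 (U != X) on D(U)={1,2,3,5,6} D(X)={1,4,5}: no change
Constraint 3 (X + U = Z) on D(X)={1,4,5} D(U)={1,2,3,5,6} D(Z)={1,4,6}: U {1,2,3,5,6}->{1,2,3,5}; Z {1,4,6}->{4,6}
Constraint 4 (Z != X) on D(Z)={4,6} D(X)={1,4,5}: no change
So after all 4 constraints: D(U) = {1,2,3,5}

Answer: {1,2,3,5}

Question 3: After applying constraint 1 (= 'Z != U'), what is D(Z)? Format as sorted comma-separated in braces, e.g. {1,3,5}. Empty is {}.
Constraint 1 (Z != U) on D(Z)={1,4,6} D(U)={1,2,3,5,6}: no change
So after constraint 1: D(Z) = {1,4,6}

Answer: {1,4,6}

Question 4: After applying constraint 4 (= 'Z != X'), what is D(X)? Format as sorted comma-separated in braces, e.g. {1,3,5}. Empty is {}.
Constraint 1 (Z != U) on D(Z)={1,4,6} D(U)={1,2,3,5,6}: no change
Constraint 2 (U != X) on D(U)={1,2,3,5,6} D(X)={1,4,5}: no change
Constraint 3 (X + U = Z) on D(X)={1,4,5} D(U)={1,2,3,5,6} D(Z)={1,4,6}: U {1,2,3,5,6}->{1,2,3,5}; Z {1,4,6}->{4,6}
Constraint 4 (Z != X) on D(Z)={4,6} D(X)={1,4,5}: no change
So after constraint 4: D(X) = {1,4,5}

Answer: {1,4,5}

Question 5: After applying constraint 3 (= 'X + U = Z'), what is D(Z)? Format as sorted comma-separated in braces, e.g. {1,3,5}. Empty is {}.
Answer: {4,6}

Derivation:
Constraint 1 (Z != U) on D(Z)={1,4,6} D(U)={1,2,3,5,6}: no change
Constraint 2 (U != X) on D(U)={1,2,3,5,6} D(X)={1,4,5}: no change
Constraint 3 (X + U = Z) on D(X)={1,4,5} D(U)={1,2,3,5,6} D(Z)={1,4,6}: U {1,2,3,5,6}->{1,2,3,5}; Z {1,4,6}->{4,6}
So after constraint 3: D(Z) = {4,6}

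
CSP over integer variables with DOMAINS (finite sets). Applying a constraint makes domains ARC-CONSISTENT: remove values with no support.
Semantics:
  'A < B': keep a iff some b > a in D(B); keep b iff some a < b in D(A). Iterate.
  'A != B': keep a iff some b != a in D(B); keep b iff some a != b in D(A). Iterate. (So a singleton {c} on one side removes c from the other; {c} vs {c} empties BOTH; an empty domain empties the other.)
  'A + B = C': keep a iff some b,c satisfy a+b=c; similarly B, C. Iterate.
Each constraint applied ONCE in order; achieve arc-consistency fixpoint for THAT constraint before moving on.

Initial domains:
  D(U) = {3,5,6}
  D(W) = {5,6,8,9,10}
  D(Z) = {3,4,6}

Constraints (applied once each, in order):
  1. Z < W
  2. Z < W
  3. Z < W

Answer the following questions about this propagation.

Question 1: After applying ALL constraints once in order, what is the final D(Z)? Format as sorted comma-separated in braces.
Answer: {3,4,6}

Derivation:
Constraint 1 (Z < W) on D(Z)={3,4,6} D(W)={5,6,8,9,10}: no change
Constraint 2 (Z < W) on D(Z)={3,4,6} D(W)={5,6,8,9,10}: no change
Constraint 3 (Z < W) on D(Z)={3,4,6} D(W)={5,6,8,9,10}: no change
So after all 3 constraints: D(Z) = {3,4,6}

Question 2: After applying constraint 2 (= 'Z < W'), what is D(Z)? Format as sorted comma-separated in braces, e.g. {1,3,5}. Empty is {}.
Constraint 1 (Z < W) on D(Z)={3,4,6} D(W)={5,6,8,9,10}: no change
Constraint 2 (Z < W) on D(Z)={3,4,6} D(W)={5,6,8,9,10}: no change
So after constraint 2: D(Z) = {3,4,6}

Answer: {3,4,6}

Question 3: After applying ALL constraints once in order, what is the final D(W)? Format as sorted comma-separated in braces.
Answer: {5,6,8,9,10}

Derivation:
Constraint 1 (Z < W) on D(Z)={3,4,6} D(W)={5,6,8,9,10}: no change
Constraint 2 (Z < W) on D(Z)={3,4,6} D(W)={5,6,8,9,10}: no change
Constraint 3 (Z < W) on D(Z)={3,4,6} D(W)={5,6,8,9,10}: no change
So after all 3 constraints: D(W) = {5,6,8,9,10}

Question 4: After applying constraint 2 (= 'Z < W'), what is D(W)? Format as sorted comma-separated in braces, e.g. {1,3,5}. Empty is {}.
Constraint 1 (Z < W) on D(Z)={3,4,6} D(W)={5,6,8,9,10}: no change
Constraint 2 (Z < W) on D(Z)={3,4,6} D(W)={5,6,8,9,10}: no change
So after constraint 2: D(W) = {5,6,8,9,10}

Answer: {5,6,8,9,10}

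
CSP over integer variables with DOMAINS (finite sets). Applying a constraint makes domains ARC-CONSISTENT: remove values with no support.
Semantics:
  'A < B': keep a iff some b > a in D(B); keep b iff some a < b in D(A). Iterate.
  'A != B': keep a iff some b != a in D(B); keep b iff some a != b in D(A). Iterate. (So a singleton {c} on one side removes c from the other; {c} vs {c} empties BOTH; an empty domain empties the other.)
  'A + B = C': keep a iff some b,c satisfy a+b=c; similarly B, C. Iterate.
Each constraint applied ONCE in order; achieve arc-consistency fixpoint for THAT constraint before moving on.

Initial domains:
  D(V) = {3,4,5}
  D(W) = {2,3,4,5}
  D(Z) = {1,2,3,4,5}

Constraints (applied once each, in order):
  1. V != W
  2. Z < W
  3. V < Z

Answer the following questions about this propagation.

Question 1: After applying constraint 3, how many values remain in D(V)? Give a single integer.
Answer: 1

Derivation:
Constraint 1 (V != W) on D(V)={3,4,5} D(W)={2,3,4,5}: no change
Constraint 2 (Z < W) on D(Z)={1,2,3,4,5} D(W)={2,3,4,5}: Z {1,2,3,4,5}->{1,2,3,4}
Constraint 3 (V < Z) on D(V)={3,4,5} D(Z)={1,2,3,4}: V {3,4,5}->{3}; Z {1,2,3,4}->{4}
So after constraint 3: D(V)={3}, size = 1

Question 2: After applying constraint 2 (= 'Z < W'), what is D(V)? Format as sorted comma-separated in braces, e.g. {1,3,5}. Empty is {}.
Constraint 1 (V != W) on D(V)={3,4,5} D(W)={2,3,4,5}: no change
Constraint 2 (Z < W) on D(Z)={1,2,3,4,5} D(W)={2,3,4,5}: Z {1,2,3,4,5}->{1,2,3,4}
So after constraint 2: D(V) = {3,4,5}

Answer: {3,4,5}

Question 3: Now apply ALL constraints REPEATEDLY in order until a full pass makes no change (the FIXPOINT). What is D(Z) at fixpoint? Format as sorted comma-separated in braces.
pass 0 (initial): D(Z)={1,2,3,4,5}
pass 1: V {3,4,5}->{3}; Z {1,2,3,4,5}->{4}
pass 2: W {2,3,4,5}->{5}
pass 3: no change
Fixpoint after 3 passes: D(Z) = {4}

Answer: {4}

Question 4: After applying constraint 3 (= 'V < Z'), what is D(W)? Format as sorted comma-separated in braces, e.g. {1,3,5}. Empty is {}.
Answer: {2,3,4,5}

Derivation:
Constraint 1 (V != W) on D(V)={3,4,5} D(W)={2,3,4,5}: no change
Constraint 2 (Z < W) on D(Z)={1,2,3,4,5} D(W)={2,3,4,5}: Z {1,2,3,4,5}->{1,2,3,4}
Constraint 3 (V < Z) on D(V)={3,4,5} D(Z)={1,2,3,4}: V {3,4,5}->{3}; Z {1,2,3,4}->{4}
So after constraint 3: D(W) = {2,3,4,5}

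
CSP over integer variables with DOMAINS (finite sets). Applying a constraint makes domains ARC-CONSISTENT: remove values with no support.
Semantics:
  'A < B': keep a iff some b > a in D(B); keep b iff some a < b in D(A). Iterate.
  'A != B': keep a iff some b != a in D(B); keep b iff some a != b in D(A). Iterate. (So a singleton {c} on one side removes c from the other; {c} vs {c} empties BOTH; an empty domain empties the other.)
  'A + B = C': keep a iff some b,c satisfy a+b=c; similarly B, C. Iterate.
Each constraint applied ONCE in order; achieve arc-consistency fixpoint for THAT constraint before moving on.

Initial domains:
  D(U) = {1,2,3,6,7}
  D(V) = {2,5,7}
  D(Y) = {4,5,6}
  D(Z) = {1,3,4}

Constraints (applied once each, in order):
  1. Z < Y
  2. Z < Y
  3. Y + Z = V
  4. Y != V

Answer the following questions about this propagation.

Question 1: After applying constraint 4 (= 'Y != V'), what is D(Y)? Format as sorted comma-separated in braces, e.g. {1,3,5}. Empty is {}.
Answer: {4,6}

Derivation:
Constraint 1 (Z < Y) on D(Z)={1,3,4} D(Y)={4,5,6}: no change
Constraint 2 (Z < Y) on D(Z)={1,3,4} D(Y)={4,5,6}: no change
Constraint 3 (Y + Z = V) on D(Y)={4,5,6} D(Z)={1,3,4} D(V)={2,5,7}: Y {4,5,6}->{4,6}; Z {1,3,4}->{1,3}; V {2,5,7}->{5,7}
Constraint 4 (Y != V) on D(Y)={4,6} D(V)={5,7}: no change
So after constraint 4: D(Y) = {4,6}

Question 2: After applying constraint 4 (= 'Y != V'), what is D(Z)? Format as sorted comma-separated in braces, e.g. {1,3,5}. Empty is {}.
Answer: {1,3}

Derivation:
Constraint 1 (Z < Y) on D(Z)={1,3,4} D(Y)={4,5,6}: no change
Constraint 2 (Z < Y) on D(Z)={1,3,4} D(Y)={4,5,6}: no change
Constraint 3 (Y + Z = V) on D(Y)={4,5,6} D(Z)={1,3,4} D(V)={2,5,7}: Y {4,5,6}->{4,6}; Z {1,3,4}->{1,3}; V {2,5,7}->{5,7}
Constraint 4 (Y != V) on D(Y)={4,6} D(V)={5,7}: no change
So after constraint 4: D(Z) = {1,3}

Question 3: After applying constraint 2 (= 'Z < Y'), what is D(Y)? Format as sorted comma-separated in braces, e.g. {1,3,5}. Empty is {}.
Answer: {4,5,6}

Derivation:
Constraint 1 (Z < Y) on D(Z)={1,3,4} D(Y)={4,5,6}: no change
Constraint 2 (Z < Y) on D(Z)={1,3,4} D(Y)={4,5,6}: no change
So after constraint 2: D(Y) = {4,5,6}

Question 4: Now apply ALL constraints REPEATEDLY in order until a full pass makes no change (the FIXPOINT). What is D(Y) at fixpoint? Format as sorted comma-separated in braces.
Answer: {4,6}

Derivation:
pass 0 (initial): D(Y)={4,5,6}
pass 1: V {2,5,7}->{5,7}; Y {4,5,6}->{4,6}; Z {1,3,4}->{1,3}
pass 2: no change
Fixpoint after 2 passes: D(Y) = {4,6}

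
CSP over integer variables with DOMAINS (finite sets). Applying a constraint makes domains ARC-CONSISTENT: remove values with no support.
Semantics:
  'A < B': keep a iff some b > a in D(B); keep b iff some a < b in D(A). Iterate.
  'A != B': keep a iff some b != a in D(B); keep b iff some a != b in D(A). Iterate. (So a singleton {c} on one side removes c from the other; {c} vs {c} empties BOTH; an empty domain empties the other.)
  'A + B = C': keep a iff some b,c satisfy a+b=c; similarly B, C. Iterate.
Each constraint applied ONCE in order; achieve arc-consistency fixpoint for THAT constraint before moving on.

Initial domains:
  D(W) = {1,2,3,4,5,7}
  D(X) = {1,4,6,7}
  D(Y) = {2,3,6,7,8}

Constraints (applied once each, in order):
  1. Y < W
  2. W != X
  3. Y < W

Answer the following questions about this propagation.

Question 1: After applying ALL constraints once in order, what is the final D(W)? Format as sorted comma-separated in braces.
Answer: {3,4,5,7}

Derivation:
Constraint 1 (Y < W) on D(Y)={2,3,6,7,8} D(W)={1,2,3,4,5,7}: Y {2,3,6,7,8}->{2,3,6}; W {1,2,3,4,5,7}->{3,4,5,7}
Constraint 2 (W != X) on D(W)={3,4,5,7} D(X)={1,4,6,7}: no change
Constraint 3 (Y < W) on D(Y)={2,3,6} D(W)={3,4,5,7}: no change
So after all 3 constraints: D(W) = {3,4,5,7}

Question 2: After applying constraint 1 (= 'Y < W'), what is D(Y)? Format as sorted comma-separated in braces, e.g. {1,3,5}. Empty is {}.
Constraint 1 (Y < W) on D(Y)={2,3,6,7,8} D(W)={1,2,3,4,5,7}: Y {2,3,6,7,8}->{2,3,6}; W {1,2,3,4,5,7}->{3,4,5,7}
So after constraint 1: D(Y) = {2,3,6}

Answer: {2,3,6}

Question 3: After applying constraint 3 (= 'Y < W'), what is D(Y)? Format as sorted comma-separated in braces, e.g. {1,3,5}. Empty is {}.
Constraint 1 (Y < W) on D(Y)={2,3,6,7,8} D(W)={1,2,3,4,5,7}: Y {2,3,6,7,8}->{2,3,6}; W {1,2,3,4,5,7}->{3,4,5,7}
Constraint 2 (W != X) on D(W)={3,4,5,7} D(X)={1,4,6,7}: no change
Constraint 3 (Y < W) on D(Y)={2,3,6} D(W)={3,4,5,7}: no change
So after constraint 3: D(Y) = {2,3,6}

Answer: {2,3,6}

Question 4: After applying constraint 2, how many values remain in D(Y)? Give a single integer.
Constraint 1 (Y < W) on D(Y)={2,3,6,7,8} D(W)={1,2,3,4,5,7}: Y {2,3,6,7,8}->{2,3,6}; W {1,2,3,4,5,7}->{3,4,5,7}
Constraint 2 (W != X) on D(W)={3,4,5,7} D(X)={1,4,6,7}: no change
So after constraint 2: D(Y)={2,3,6}, size = 3

Answer: 3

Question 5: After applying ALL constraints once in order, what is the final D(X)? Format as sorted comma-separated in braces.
Answer: {1,4,6,7}

Derivation:
Constraint 1 (Y < W) on D(Y)={2,3,6,7,8} D(W)={1,2,3,4,5,7}: Y {2,3,6,7,8}->{2,3,6}; W {1,2,3,4,5,7}->{3,4,5,7}
Constraint 2 (W != X) on D(W)={3,4,5,7} D(X)={1,4,6,7}: no change
Constraint 3 (Y < W) on D(Y)={2,3,6} D(W)={3,4,5,7}: no change
So after all 3 constraints: D(X) = {1,4,6,7}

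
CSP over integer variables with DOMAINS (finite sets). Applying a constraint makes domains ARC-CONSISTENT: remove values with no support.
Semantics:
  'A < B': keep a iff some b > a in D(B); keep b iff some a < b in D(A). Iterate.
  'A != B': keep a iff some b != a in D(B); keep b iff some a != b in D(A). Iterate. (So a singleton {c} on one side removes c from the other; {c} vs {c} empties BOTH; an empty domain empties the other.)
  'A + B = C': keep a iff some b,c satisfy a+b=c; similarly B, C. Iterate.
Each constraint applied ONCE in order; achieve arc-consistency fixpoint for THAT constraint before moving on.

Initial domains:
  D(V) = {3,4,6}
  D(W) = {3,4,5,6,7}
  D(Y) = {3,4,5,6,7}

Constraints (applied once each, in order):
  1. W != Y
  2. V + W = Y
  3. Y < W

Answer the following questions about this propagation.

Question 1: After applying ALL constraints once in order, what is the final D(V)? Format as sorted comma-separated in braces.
Answer: {3,4}

Derivation:
Constraint 1 (W != Y) on D(W)={3,4,5,6,7} D(Y)={3,4,5,6,7}: no change
Constraint 2 (V + W = Y) on D(V)={3,4,6} D(W)={3,4,5,6,7} D(Y)={3,4,5,6,7}: V {3,4,6}->{3,4}; W {3,4,5,6,7}->{3,4}; Y {3,4,5,6,7}->{6,7}
Constraint 3 (Y < W) on D(Y)={6,7} D(W)={3,4}: Y {6,7}->{}; W {3,4}->{}
So after all 3 constraints: D(V) = {3,4}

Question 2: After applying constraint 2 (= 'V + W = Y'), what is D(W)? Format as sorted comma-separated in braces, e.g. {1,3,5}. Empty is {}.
Answer: {3,4}

Derivation:
Constraint 1 (W != Y) on D(W)={3,4,5,6,7} D(Y)={3,4,5,6,7}: no change
Constraint 2 (V + W = Y) on D(V)={3,4,6} D(W)={3,4,5,6,7} D(Y)={3,4,5,6,7}: V {3,4,6}->{3,4}; W {3,4,5,6,7}->{3,4}; Y {3,4,5,6,7}->{6,7}
So after constraint 2: D(W) = {3,4}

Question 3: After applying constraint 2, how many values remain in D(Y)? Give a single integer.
Answer: 2

Derivation:
Constraint 1 (W != Y) on D(W)={3,4,5,6,7} D(Y)={3,4,5,6,7}: no change
Constraint 2 (V + W = Y) on D(V)={3,4,6} D(W)={3,4,5,6,7} D(Y)={3,4,5,6,7}: V {3,4,6}->{3,4}; W {3,4,5,6,7}->{3,4}; Y {3,4,5,6,7}->{6,7}
So after constraint 2: D(Y)={6,7}, size = 2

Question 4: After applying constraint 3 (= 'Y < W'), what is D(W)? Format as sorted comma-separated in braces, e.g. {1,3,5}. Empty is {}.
Constraint 1 (W != Y) on D(W)={3,4,5,6,7} D(Y)={3,4,5,6,7}: no change
Constraint 2 (V + W = Y) on D(V)={3,4,6} D(W)={3,4,5,6,7} D(Y)={3,4,5,6,7}: V {3,4,6}->{3,4}; W {3,4,5,6,7}->{3,4}; Y {3,4,5,6,7}->{6,7}
Constraint 3 (Y < W) on D(Y)={6,7} D(W)={3,4}: Y {6,7}->{}; W {3,4}->{}
So after constraint 3: D(W) = {}

Answer: {}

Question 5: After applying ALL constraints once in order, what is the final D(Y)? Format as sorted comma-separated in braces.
Answer: {}

Derivation:
Constraint 1 (W != Y) on D(W)={3,4,5,6,7} D(Y)={3,4,5,6,7}: no change
Constraint 2 (V + W = Y) on D(V)={3,4,6} D(W)={3,4,5,6,7} D(Y)={3,4,5,6,7}: V {3,4,6}->{3,4}; W {3,4,5,6,7}->{3,4}; Y {3,4,5,6,7}->{6,7}
Constraint 3 (Y < W) on D(Y)={6,7} D(W)={3,4}: Y {6,7}->{}; W {3,4}->{}
So after all 3 constraints: D(Y) = {}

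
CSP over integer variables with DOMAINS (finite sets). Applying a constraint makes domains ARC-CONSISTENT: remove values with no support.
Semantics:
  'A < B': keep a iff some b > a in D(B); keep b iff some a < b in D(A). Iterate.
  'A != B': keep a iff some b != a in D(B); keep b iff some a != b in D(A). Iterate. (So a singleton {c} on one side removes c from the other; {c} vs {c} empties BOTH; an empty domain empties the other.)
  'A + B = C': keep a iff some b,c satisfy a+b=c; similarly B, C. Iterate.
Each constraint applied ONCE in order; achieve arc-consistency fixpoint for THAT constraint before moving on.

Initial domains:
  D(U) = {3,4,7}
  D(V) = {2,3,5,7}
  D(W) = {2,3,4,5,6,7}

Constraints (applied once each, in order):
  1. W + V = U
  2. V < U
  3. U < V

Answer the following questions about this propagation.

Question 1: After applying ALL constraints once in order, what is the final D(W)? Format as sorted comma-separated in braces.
Answer: {2,4,5}

Derivation:
Constraint 1 (W + V = U) on D(W)={2,3,4,5,6,7} D(V)={2,3,5,7} D(U)={3,4,7}: W {2,3,4,5,6,7}->{2,4,5}; V {2,3,5,7}->{2,3,5}; U {3,4,7}->{4,7}
Constraint 2 (V < U) on D(V)={2,3,5} D(U)={4,7}: no change
Constraint 3 (U < V) on D(U)={4,7} D(V)={2,3,5}: U {4,7}->{4}; V {2,3,5}->{5}
So after all 3 constraints: D(W) = {2,4,5}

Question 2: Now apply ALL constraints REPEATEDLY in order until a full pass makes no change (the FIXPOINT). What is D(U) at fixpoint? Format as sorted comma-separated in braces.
Answer: {}

Derivation:
pass 0 (initial): D(U)={3,4,7}
pass 1: U {3,4,7}->{4}; V {2,3,5,7}->{5}; W {2,3,4,5,6,7}->{2,4,5}
pass 2: U {4}->{}; V {5}->{}; W {2,4,5}->{}
pass 3: no change
Fixpoint after 3 passes: D(U) = {}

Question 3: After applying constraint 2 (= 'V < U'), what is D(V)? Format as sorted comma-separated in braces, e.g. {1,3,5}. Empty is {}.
Answer: {2,3,5}

Derivation:
Constraint 1 (W + V = U) on D(W)={2,3,4,5,6,7} D(V)={2,3,5,7} D(U)={3,4,7}: W {2,3,4,5,6,7}->{2,4,5}; V {2,3,5,7}->{2,3,5}; U {3,4,7}->{4,7}
Constraint 2 (V < U) on D(V)={2,3,5} D(U)={4,7}: no change
So after constraint 2: D(V) = {2,3,5}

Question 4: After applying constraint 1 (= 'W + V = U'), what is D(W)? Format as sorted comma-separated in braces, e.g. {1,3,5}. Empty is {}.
Answer: {2,4,5}

Derivation:
Constraint 1 (W + V = U) on D(W)={2,3,4,5,6,7} D(V)={2,3,5,7} D(U)={3,4,7}: W {2,3,4,5,6,7}->{2,4,5}; V {2,3,5,7}->{2,3,5}; U {3,4,7}->{4,7}
So after constraint 1: D(W) = {2,4,5}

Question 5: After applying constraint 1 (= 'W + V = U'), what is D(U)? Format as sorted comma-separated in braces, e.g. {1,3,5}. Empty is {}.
Answer: {4,7}

Derivation:
Constraint 1 (W + V = U) on D(W)={2,3,4,5,6,7} D(V)={2,3,5,7} D(U)={3,4,7}: W {2,3,4,5,6,7}->{2,4,5}; V {2,3,5,7}->{2,3,5}; U {3,4,7}->{4,7}
So after constraint 1: D(U) = {4,7}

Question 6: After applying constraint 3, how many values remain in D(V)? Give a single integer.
Answer: 1

Derivation:
Constraint 1 (W + V = U) on D(W)={2,3,4,5,6,7} D(V)={2,3,5,7} D(U)={3,4,7}: W {2,3,4,5,6,7}->{2,4,5}; V {2,3,5,7}->{2,3,5}; U {3,4,7}->{4,7}
Constraint 2 (V < U) on D(V)={2,3,5} D(U)={4,7}: no change
Constraint 3 (U < V) on D(U)={4,7} D(V)={2,3,5}: U {4,7}->{4}; V {2,3,5}->{5}
So after constraint 3: D(V)={5}, size = 1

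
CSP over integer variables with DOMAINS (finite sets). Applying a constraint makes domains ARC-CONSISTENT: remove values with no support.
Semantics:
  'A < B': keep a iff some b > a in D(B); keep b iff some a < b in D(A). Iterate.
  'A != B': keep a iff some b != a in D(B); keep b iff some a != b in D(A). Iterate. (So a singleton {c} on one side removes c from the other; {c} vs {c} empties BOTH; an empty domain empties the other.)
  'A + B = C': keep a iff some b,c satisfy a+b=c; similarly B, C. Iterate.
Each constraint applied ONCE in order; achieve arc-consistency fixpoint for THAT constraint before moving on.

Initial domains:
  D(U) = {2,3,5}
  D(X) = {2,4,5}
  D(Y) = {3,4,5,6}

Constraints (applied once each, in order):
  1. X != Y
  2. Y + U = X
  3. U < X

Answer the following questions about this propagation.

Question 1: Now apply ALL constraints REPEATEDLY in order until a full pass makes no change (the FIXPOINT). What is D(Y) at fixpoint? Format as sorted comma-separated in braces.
Answer: {3}

Derivation:
pass 0 (initial): D(Y)={3,4,5,6}
pass 1: U {2,3,5}->{2}; X {2,4,5}->{5}; Y {3,4,5,6}->{3}
pass 2: no change
Fixpoint after 2 passes: D(Y) = {3}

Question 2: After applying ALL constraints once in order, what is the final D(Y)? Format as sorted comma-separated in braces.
Answer: {3}

Derivation:
Constraint 1 (X != Y) on D(X)={2,4,5} D(Y)={3,4,5,6}: no change
Constraint 2 (Y + U = X) on D(Y)={3,4,5,6} D(U)={2,3,5} D(X)={2,4,5}: Y {3,4,5,6}->{3}; U {2,3,5}->{2}; X {2,4,5}->{5}
Constraint 3 (U < X) on D(U)={2} D(X)={5}: no change
So after all 3 constraints: D(Y) = {3}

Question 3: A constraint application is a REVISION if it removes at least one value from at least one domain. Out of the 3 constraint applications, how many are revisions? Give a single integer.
Constraint 1 (X != Y) on D(X)={2,4,5} D(Y)={3,4,5,6}: no change => not a revision
Constraint 2 (Y + U = X) on D(Y)={3,4,5,6} D(U)={2,3,5} D(X)={2,4,5}: Y {3,4,5,6}->{3}; U {2,3,5}->{2}; X {2,4,5}->{5} => REVISION
Constraint 3 (U < X) on D(U)={2} D(X)={5}: no change => not a revision
Total revisions = 1

Answer: 1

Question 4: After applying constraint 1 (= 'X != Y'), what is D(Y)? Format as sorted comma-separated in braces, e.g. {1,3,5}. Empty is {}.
Answer: {3,4,5,6}

Derivation:
Constraint 1 (X != Y) on D(X)={2,4,5} D(Y)={3,4,5,6}: no change
So after constraint 1: D(Y) = {3,4,5,6}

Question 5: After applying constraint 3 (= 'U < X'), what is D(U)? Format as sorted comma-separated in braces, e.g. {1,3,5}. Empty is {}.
Constraint 1 (X != Y) on D(X)={2,4,5} D(Y)={3,4,5,6}: no change
Constraint 2 (Y + U = X) on D(Y)={3,4,5,6} D(U)={2,3,5} D(X)={2,4,5}: Y {3,4,5,6}->{3}; U {2,3,5}->{2}; X {2,4,5}->{5}
Constraint 3 (U < X) on D(U)={2} D(X)={5}: no change
So after constraint 3: D(U) = {2}

Answer: {2}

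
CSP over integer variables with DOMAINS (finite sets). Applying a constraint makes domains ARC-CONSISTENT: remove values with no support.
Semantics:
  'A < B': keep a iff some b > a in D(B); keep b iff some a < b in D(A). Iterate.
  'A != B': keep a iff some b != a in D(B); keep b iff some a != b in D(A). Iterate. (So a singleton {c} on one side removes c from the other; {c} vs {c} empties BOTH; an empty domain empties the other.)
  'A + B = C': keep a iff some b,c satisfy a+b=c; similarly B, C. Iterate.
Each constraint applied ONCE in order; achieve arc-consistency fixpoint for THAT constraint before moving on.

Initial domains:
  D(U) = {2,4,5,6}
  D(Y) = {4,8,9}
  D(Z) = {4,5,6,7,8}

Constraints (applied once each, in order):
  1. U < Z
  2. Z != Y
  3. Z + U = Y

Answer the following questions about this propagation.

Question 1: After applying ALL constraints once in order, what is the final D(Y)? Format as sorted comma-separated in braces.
Answer: {8,9}

Derivation:
Constraint 1 (U < Z) on D(U)={2,4,5,6} D(Z)={4,5,6,7,8}: no change
Constraint 2 (Z != Y) on D(Z)={4,5,6,7,8} D(Y)={4,8,9}: no change
Constraint 3 (Z + U = Y) on D(Z)={4,5,6,7,8} D(U)={2,4,5,6} D(Y)={4,8,9}: Z {4,5,6,7,8}->{4,5,6,7}; U {2,4,5,6}->{2,4,5}; Y {4,8,9}->{8,9}
So after all 3 constraints: D(Y) = {8,9}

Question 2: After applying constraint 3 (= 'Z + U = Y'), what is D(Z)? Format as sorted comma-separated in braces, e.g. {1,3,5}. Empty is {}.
Answer: {4,5,6,7}

Derivation:
Constraint 1 (U < Z) on D(U)={2,4,5,6} D(Z)={4,5,6,7,8}: no change
Constraint 2 (Z != Y) on D(Z)={4,5,6,7,8} D(Y)={4,8,9}: no change
Constraint 3 (Z + U = Y) on D(Z)={4,5,6,7,8} D(U)={2,4,5,6} D(Y)={4,8,9}: Z {4,5,6,7,8}->{4,5,6,7}; U {2,4,5,6}->{2,4,5}; Y {4,8,9}->{8,9}
So after constraint 3: D(Z) = {4,5,6,7}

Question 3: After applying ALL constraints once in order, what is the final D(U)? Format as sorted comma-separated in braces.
Constraint 1 (U < Z) on D(U)={2,4,5,6} D(Z)={4,5,6,7,8}: no change
Constraint 2 (Z != Y) on D(Z)={4,5,6,7,8} D(Y)={4,8,9}: no change
Constraint 3 (Z + U = Y) on D(Z)={4,5,6,7,8} D(U)={2,4,5,6} D(Y)={4,8,9}: Z {4,5,6,7,8}->{4,5,6,7}; U {2,4,5,6}->{2,4,5}; Y {4,8,9}->{8,9}
So after all 3 constraints: D(U) = {2,4,5}

Answer: {2,4,5}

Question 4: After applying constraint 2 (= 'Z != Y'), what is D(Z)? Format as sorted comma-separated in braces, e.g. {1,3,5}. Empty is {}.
Constraint 1 (U < Z) on D(U)={2,4,5,6} D(Z)={4,5,6,7,8}: no change
Constraint 2 (Z != Y) on D(Z)={4,5,6,7,8} D(Y)={4,8,9}: no change
So after constraint 2: D(Z) = {4,5,6,7,8}

Answer: {4,5,6,7,8}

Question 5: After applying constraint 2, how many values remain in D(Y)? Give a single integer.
Answer: 3

Derivation:
Constraint 1 (U < Z) on D(U)={2,4,5,6} D(Z)={4,5,6,7,8}: no change
Constraint 2 (Z != Y) on D(Z)={4,5,6,7,8} D(Y)={4,8,9}: no change
So after constraint 2: D(Y)={4,8,9}, size = 3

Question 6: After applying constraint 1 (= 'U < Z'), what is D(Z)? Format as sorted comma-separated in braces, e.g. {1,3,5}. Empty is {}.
Answer: {4,5,6,7,8}

Derivation:
Constraint 1 (U < Z) on D(U)={2,4,5,6} D(Z)={4,5,6,7,8}: no change
So after constraint 1: D(Z) = {4,5,6,7,8}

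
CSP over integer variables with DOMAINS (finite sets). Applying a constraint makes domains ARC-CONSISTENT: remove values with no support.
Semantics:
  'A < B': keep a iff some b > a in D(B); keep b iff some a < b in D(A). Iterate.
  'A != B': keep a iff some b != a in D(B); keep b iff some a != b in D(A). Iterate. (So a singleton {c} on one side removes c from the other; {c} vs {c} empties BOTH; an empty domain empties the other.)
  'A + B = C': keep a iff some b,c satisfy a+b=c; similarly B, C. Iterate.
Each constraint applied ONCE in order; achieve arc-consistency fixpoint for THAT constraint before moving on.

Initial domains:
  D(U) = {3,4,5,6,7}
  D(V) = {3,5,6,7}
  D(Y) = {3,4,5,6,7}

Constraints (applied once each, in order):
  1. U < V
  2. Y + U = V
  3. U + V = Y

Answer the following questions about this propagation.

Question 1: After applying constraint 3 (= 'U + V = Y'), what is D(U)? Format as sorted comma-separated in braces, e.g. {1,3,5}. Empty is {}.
Constraint 1 (U < V) on D(U)={3,4,5,6,7} D(V)={3,5,6,7}: U {3,4,5,6,7}->{3,4,5,6}; V {3,5,6,7}->{5,6,7}
Constraint 2 (Y + U = V) on D(Y)={3,4,5,6,7} D(U)={3,4,5,6} D(V)={5,6,7}: Y {3,4,5,6,7}->{3,4}; U {3,4,5,6}->{3,4}; V {5,6,7}->{6,7}
Constraint 3 (U + V = Y) on D(U)={3,4} D(V)={6,7} D(Y)={3,4}: U {3,4}->{}; V {6,7}->{}; Y {3,4}->{}
So after constraint 3: D(U) = {}

Answer: {}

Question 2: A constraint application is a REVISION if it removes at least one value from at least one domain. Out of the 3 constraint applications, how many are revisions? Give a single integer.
Answer: 3

Derivation:
Constraint 1 (U < V) on D(U)={3,4,5,6,7} D(V)={3,5,6,7}: U {3,4,5,6,7}->{3,4,5,6}; V {3,5,6,7}->{5,6,7} => REVISION
Constraint 2 (Y + U = V) on D(Y)={3,4,5,6,7} D(U)={3,4,5,6} D(V)={5,6,7}: Y {3,4,5,6,7}->{3,4}; U {3,4,5,6}->{3,4}; V {5,6,7}->{6,7} => REVISION
Constraint 3 (U + V = Y) on D(U)={3,4} D(V)={6,7} D(Y)={3,4}: U {3,4}->{}; V {6,7}->{}; Y {3,4}->{} => REVISION
Total revisions = 3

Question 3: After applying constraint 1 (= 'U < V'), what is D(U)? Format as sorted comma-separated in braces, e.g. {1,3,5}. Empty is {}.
Answer: {3,4,5,6}

Derivation:
Constraint 1 (U < V) on D(U)={3,4,5,6,7} D(V)={3,5,6,7}: U {3,4,5,6,7}->{3,4,5,6}; V {3,5,6,7}->{5,6,7}
So after constraint 1: D(U) = {3,4,5,6}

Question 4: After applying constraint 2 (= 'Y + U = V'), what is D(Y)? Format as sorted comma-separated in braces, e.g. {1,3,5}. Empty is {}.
Answer: {3,4}

Derivation:
Constraint 1 (U < V) on D(U)={3,4,5,6,7} D(V)={3,5,6,7}: U {3,4,5,6,7}->{3,4,5,6}; V {3,5,6,7}->{5,6,7}
Constraint 2 (Y + U = V) on D(Y)={3,4,5,6,7} D(U)={3,4,5,6} D(V)={5,6,7}: Y {3,4,5,6,7}->{3,4}; U {3,4,5,6}->{3,4}; V {5,6,7}->{6,7}
So after constraint 2: D(Y) = {3,4}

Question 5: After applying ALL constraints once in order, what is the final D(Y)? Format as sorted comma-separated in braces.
Constraint 1 (U < V) on D(U)={3,4,5,6,7} D(V)={3,5,6,7}: U {3,4,5,6,7}->{3,4,5,6}; V {3,5,6,7}->{5,6,7}
Constraint 2 (Y + U = V) on D(Y)={3,4,5,6,7} D(U)={3,4,5,6} D(V)={5,6,7}: Y {3,4,5,6,7}->{3,4}; U {3,4,5,6}->{3,4}; V {5,6,7}->{6,7}
Constraint 3 (U + V = Y) on D(U)={3,4} D(V)={6,7} D(Y)={3,4}: U {3,4}->{}; V {6,7}->{}; Y {3,4}->{}
So after all 3 constraints: D(Y) = {}

Answer: {}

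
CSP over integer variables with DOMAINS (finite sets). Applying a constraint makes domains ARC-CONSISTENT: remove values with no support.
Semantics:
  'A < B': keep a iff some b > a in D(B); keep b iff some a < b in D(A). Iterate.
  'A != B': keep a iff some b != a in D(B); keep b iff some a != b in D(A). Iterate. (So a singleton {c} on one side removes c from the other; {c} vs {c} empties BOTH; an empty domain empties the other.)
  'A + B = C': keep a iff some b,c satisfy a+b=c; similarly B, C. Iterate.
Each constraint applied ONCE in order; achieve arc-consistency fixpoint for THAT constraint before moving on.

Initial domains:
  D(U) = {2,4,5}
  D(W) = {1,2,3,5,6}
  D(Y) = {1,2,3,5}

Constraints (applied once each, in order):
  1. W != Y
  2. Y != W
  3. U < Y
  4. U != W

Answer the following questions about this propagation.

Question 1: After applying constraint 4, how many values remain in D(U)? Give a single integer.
Constraint 1 (W != Y) on D(W)={1,2,3,5,6} D(Y)={1,2,3,5}: no change
Constraint 2 (Y != W) on D(Y)={1,2,3,5} D(W)={1,2,3,5,6}: no change
Constraint 3 (U < Y) on D(U)={2,4,5} D(Y)={1,2,3,5}: U {2,4,5}->{2,4}; Y {1,2,3,5}->{3,5}
Constraint 4 (U != W) on D(U)={2,4} D(W)={1,2,3,5,6}: no change
So after constraint 4: D(U)={2,4}, size = 2

Answer: 2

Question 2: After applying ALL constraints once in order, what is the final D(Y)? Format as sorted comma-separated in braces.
Constraint 1 (W != Y) on D(W)={1,2,3,5,6} D(Y)={1,2,3,5}: no change
Constraint 2 (Y != W) on D(Y)={1,2,3,5} D(W)={1,2,3,5,6}: no change
Constraint 3 (U < Y) on D(U)={2,4,5} D(Y)={1,2,3,5}: U {2,4,5}->{2,4}; Y {1,2,3,5}->{3,5}
Constraint 4 (U != W) on D(U)={2,4} D(W)={1,2,3,5,6}: no change
So after all 4 constraints: D(Y) = {3,5}

Answer: {3,5}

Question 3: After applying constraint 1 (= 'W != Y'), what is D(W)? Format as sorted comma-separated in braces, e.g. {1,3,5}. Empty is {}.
Answer: {1,2,3,5,6}

Derivation:
Constraint 1 (W != Y) on D(W)={1,2,3,5,6} D(Y)={1,2,3,5}: no change
So after constraint 1: D(W) = {1,2,3,5,6}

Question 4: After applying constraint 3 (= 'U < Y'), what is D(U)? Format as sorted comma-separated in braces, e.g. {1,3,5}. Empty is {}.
Constraint 1 (W != Y) on D(W)={1,2,3,5,6} D(Y)={1,2,3,5}: no change
Constraint 2 (Y != W) on D(Y)={1,2,3,5} D(W)={1,2,3,5,6}: no change
Constraint 3 (U < Y) on D(U)={2,4,5} D(Y)={1,2,3,5}: U {2,4,5}->{2,4}; Y {1,2,3,5}->{3,5}
So after constraint 3: D(U) = {2,4}

Answer: {2,4}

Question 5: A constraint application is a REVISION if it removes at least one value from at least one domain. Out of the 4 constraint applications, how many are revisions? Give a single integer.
Constraint 1 (W != Y) on D(W)={1,2,3,5,6} D(Y)={1,2,3,5}: no change => not a revision
Constraint 2 (Y != W) on D(Y)={1,2,3,5} D(W)={1,2,3,5,6}: no change => not a revision
Constraint 3 (U < Y) on D(U)={2,4,5} D(Y)={1,2,3,5}: U {2,4,5}->{2,4}; Y {1,2,3,5}->{3,5} => REVISION
Constraint 4 (U != W) on D(U)={2,4} D(W)={1,2,3,5,6}: no change => not a revision
Total revisions = 1

Answer: 1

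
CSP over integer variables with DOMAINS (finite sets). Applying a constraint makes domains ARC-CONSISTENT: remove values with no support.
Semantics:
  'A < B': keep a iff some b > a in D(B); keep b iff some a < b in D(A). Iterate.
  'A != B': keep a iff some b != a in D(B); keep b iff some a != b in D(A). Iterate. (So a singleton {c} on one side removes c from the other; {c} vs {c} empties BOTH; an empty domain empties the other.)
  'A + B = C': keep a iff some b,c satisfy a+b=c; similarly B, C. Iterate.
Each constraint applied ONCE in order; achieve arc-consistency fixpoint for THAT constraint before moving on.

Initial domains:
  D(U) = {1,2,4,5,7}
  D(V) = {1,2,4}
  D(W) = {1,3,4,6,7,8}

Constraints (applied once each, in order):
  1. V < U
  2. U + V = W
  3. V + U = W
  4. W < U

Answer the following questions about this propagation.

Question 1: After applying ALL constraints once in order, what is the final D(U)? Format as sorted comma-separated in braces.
Constraint 1 (V < U) on D(V)={1,2,4} D(U)={1,2,4,5,7}: U {1,2,4,5,7}->{2,4,5,7}
Constraint 2 (U + V = W) on D(U)={2,4,5,7} D(V)={1,2,4} D(W)={1,3,4,6,7,8}: W {1,3,4,6,7,8}->{3,4,6,7,8}
Constraint 3 (V + U = W) on D(V)={1,2,4} D(U)={2,4,5,7} D(W)={3,4,6,7,8}: no change
Constraint 4 (W < U) on D(W)={3,4,6,7,8} D(U)={2,4,5,7}: W {3,4,6,7,8}->{3,4,6}; U {2,4,5,7}->{4,5,7}
So after all 4 constraints: D(U) = {4,5,7}

Answer: {4,5,7}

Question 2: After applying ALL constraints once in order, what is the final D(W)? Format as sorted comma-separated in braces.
Constraint 1 (V < U) on D(V)={1,2,4} D(U)={1,2,4,5,7}: U {1,2,4,5,7}->{2,4,5,7}
Constraint 2 (U + V = W) on D(U)={2,4,5,7} D(V)={1,2,4} D(W)={1,3,4,6,7,8}: W {1,3,4,6,7,8}->{3,4,6,7,8}
Constraint 3 (V + U = W) on D(V)={1,2,4} D(U)={2,4,5,7} D(W)={3,4,6,7,8}: no change
Constraint 4 (W < U) on D(W)={3,4,6,7,8} D(U)={2,4,5,7}: W {3,4,6,7,8}->{3,4,6}; U {2,4,5,7}->{4,5,7}
So after all 4 constraints: D(W) = {3,4,6}

Answer: {3,4,6}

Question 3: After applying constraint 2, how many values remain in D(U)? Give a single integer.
Constraint 1 (V < U) on D(V)={1,2,4} D(U)={1,2,4,5,7}: U {1,2,4,5,7}->{2,4,5,7}
Constraint 2 (U + V = W) on D(U)={2,4,5,7} D(V)={1,2,4} D(W)={1,3,4,6,7,8}: W {1,3,4,6,7,8}->{3,4,6,7,8}
So after constraint 2: D(U)={2,4,5,7}, size = 4

Answer: 4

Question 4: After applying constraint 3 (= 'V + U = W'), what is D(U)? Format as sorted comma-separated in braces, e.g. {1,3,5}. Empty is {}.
Constraint 1 (V < U) on D(V)={1,2,4} D(U)={1,2,4,5,7}: U {1,2,4,5,7}->{2,4,5,7}
Constraint 2 (U + V = W) on D(U)={2,4,5,7} D(V)={1,2,4} D(W)={1,3,4,6,7,8}: W {1,3,4,6,7,8}->{3,4,6,7,8}
Constraint 3 (V + U = W) on D(V)={1,2,4} D(U)={2,4,5,7} D(W)={3,4,6,7,8}: no change
So after constraint 3: D(U) = {2,4,5,7}

Answer: {2,4,5,7}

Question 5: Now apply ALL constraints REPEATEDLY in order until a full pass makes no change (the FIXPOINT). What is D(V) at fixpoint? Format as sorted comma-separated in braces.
Answer: {}

Derivation:
pass 0 (initial): D(V)={1,2,4}
pass 1: U {1,2,4,5,7}->{4,5,7}; W {1,3,4,6,7,8}->{3,4,6}
pass 2: U {4,5,7}->{}; V {1,2,4}->{1,2}; W {3,4,6}->{}
pass 3: V {1,2}->{}
pass 4: no change
Fixpoint after 4 passes: D(V) = {}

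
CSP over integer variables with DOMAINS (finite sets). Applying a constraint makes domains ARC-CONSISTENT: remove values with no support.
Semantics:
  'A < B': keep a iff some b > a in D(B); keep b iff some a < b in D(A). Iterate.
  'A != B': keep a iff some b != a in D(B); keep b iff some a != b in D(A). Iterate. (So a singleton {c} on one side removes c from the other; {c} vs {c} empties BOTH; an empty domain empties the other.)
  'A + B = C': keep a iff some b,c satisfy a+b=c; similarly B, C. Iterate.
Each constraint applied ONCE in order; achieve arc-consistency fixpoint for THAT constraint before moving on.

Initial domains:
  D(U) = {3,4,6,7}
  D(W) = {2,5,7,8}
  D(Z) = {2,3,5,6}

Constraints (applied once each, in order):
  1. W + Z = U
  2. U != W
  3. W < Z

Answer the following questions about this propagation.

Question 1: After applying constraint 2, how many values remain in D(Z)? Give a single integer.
Answer: 2

Derivation:
Constraint 1 (W + Z = U) on D(W)={2,5,7,8} D(Z)={2,3,5,6} D(U)={3,4,6,7}: W {2,5,7,8}->{2,5}; Z {2,3,5,6}->{2,5}; U {3,4,6,7}->{4,7}
Constraint 2 (U != W) on D(U)={4,7} D(W)={2,5}: no change
So after constraint 2: D(Z)={2,5}, size = 2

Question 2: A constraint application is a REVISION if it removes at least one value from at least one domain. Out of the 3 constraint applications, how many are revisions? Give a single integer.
Constraint 1 (W + Z = U) on D(W)={2,5,7,8} D(Z)={2,3,5,6} D(U)={3,4,6,7}: W {2,5,7,8}->{2,5}; Z {2,3,5,6}->{2,5}; U {3,4,6,7}->{4,7} => REVISION
Constraint 2 (U != W) on D(U)={4,7} D(W)={2,5}: no change => not a revision
Constraint 3 (W < Z) on D(W)={2,5} D(Z)={2,5}: W {2,5}->{2}; Z {2,5}->{5} => REVISION
Total revisions = 2

Answer: 2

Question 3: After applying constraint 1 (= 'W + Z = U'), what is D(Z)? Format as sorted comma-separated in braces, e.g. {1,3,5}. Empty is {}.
Answer: {2,5}

Derivation:
Constraint 1 (W + Z = U) on D(W)={2,5,7,8} D(Z)={2,3,5,6} D(U)={3,4,6,7}: W {2,5,7,8}->{2,5}; Z {2,3,5,6}->{2,5}; U {3,4,6,7}->{4,7}
So after constraint 1: D(Z) = {2,5}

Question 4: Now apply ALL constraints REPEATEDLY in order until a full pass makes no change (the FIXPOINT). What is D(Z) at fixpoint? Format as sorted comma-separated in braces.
pass 0 (initial): D(Z)={2,3,5,6}
pass 1: U {3,4,6,7}->{4,7}; W {2,5,7,8}->{2}; Z {2,3,5,6}->{5}
pass 2: U {4,7}->{7}
pass 3: no change
Fixpoint after 3 passes: D(Z) = {5}

Answer: {5}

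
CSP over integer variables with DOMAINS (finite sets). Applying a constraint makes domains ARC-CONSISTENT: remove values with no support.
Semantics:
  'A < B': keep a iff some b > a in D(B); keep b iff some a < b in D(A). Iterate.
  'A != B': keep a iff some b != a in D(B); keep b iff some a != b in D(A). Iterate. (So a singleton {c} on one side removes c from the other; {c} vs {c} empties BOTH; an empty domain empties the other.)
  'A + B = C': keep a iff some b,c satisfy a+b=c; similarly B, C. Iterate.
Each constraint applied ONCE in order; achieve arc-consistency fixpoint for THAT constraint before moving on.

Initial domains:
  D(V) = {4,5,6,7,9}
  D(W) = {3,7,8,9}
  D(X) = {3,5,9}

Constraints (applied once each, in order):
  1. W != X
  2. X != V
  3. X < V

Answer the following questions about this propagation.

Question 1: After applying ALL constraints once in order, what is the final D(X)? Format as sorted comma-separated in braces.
Answer: {3,5}

Derivation:
Constraint 1 (W != X) on D(W)={3,7,8,9} D(X)={3,5,9}: no change
Constraint 2 (X != V) on D(X)={3,5,9} D(V)={4,5,6,7,9}: no change
Constraint 3 (X < V) on D(X)={3,5,9} D(V)={4,5,6,7,9}: X {3,5,9}->{3,5}
So after all 3 constraints: D(X) = {3,5}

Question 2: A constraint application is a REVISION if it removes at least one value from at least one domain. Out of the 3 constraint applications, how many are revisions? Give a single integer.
Answer: 1

Derivation:
Constraint 1 (W != X) on D(W)={3,7,8,9} D(X)={3,5,9}: no change => not a revision
Constraint 2 (X != V) on D(X)={3,5,9} D(V)={4,5,6,7,9}: no change => not a revision
Constraint 3 (X < V) on D(X)={3,5,9} D(V)={4,5,6,7,9}: X {3,5,9}->{3,5} => REVISION
Total revisions = 1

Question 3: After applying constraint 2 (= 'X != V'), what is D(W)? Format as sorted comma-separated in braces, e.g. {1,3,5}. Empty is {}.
Constraint 1 (W != X) on D(W)={3,7,8,9} D(X)={3,5,9}: no change
Constraint 2 (X != V) on D(X)={3,5,9} D(V)={4,5,6,7,9}: no change
So after constraint 2: D(W) = {3,7,8,9}

Answer: {3,7,8,9}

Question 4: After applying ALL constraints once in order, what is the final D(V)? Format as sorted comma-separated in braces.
Answer: {4,5,6,7,9}

Derivation:
Constraint 1 (W != X) on D(W)={3,7,8,9} D(X)={3,5,9}: no change
Constraint 2 (X != V) on D(X)={3,5,9} D(V)={4,5,6,7,9}: no change
Constraint 3 (X < V) on D(X)={3,5,9} D(V)={4,5,6,7,9}: X {3,5,9}->{3,5}
So after all 3 constraints: D(V) = {4,5,6,7,9}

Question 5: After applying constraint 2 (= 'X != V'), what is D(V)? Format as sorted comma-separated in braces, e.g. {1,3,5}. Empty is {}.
Constraint 1 (W != X) on D(W)={3,7,8,9} D(X)={3,5,9}: no change
Constraint 2 (X != V) on D(X)={3,5,9} D(V)={4,5,6,7,9}: no change
So after constraint 2: D(V) = {4,5,6,7,9}

Answer: {4,5,6,7,9}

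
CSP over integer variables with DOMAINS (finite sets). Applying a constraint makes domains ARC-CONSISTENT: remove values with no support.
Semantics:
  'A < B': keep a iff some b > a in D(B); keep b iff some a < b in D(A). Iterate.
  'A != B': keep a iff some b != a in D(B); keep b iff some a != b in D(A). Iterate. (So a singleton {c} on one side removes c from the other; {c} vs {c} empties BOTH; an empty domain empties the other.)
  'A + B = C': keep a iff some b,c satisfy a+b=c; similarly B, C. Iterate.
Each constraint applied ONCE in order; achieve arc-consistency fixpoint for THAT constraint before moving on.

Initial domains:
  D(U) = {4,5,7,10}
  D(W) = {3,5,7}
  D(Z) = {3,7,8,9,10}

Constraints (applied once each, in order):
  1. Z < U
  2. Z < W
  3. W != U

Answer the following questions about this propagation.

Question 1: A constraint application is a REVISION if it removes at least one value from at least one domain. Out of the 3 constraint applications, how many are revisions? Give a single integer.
Answer: 2

Derivation:
Constraint 1 (Z < U) on D(Z)={3,7,8,9,10} D(U)={4,5,7,10}: Z {3,7,8,9,10}->{3,7,8,9} => REVISION
Constraint 2 (Z < W) on D(Z)={3,7,8,9} D(W)={3,5,7}: Z {3,7,8,9}->{3}; W {3,5,7}->{5,7} => REVISION
Constraint 3 (W != U) on D(W)={5,7} D(U)={4,5,7,10}: no change => not a revision
Total revisions = 2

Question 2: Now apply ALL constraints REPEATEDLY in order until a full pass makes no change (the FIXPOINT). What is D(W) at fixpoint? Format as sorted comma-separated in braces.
pass 0 (initial): D(W)={3,5,7}
pass 1: W {3,5,7}->{5,7}; Z {3,7,8,9,10}->{3}
pass 2: no change
Fixpoint after 2 passes: D(W) = {5,7}

Answer: {5,7}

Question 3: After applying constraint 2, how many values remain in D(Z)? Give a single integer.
Constraint 1 (Z < U) on D(Z)={3,7,8,9,10} D(U)={4,5,7,10}: Z {3,7,8,9,10}->{3,7,8,9}
Constraint 2 (Z < W) on D(Z)={3,7,8,9} D(W)={3,5,7}: Z {3,7,8,9}->{3}; W {3,5,7}->{5,7}
So after constraint 2: D(Z)={3}, size = 1

Answer: 1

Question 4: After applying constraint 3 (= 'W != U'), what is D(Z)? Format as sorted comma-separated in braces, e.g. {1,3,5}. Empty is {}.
Constraint 1 (Z < U) on D(Z)={3,7,8,9,10} D(U)={4,5,7,10}: Z {3,7,8,9,10}->{3,7,8,9}
Constraint 2 (Z < W) on D(Z)={3,7,8,9} D(W)={3,5,7}: Z {3,7,8,9}->{3}; W {3,5,7}->{5,7}
Constraint 3 (W != U) on D(W)={5,7} D(U)={4,5,7,10}: no change
So after constraint 3: D(Z) = {3}

Answer: {3}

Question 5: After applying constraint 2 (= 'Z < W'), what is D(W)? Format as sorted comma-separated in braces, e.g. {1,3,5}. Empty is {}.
Answer: {5,7}

Derivation:
Constraint 1 (Z < U) on D(Z)={3,7,8,9,10} D(U)={4,5,7,10}: Z {3,7,8,9,10}->{3,7,8,9}
Constraint 2 (Z < W) on D(Z)={3,7,8,9} D(W)={3,5,7}: Z {3,7,8,9}->{3}; W {3,5,7}->{5,7}
So after constraint 2: D(W) = {5,7}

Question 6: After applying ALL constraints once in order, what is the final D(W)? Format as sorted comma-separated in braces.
Answer: {5,7}

Derivation:
Constraint 1 (Z < U) on D(Z)={3,7,8,9,10} D(U)={4,5,7,10}: Z {3,7,8,9,10}->{3,7,8,9}
Constraint 2 (Z < W) on D(Z)={3,7,8,9} D(W)={3,5,7}: Z {3,7,8,9}->{3}; W {3,5,7}->{5,7}
Constraint 3 (W != U) on D(W)={5,7} D(U)={4,5,7,10}: no change
So after all 3 constraints: D(W) = {5,7}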